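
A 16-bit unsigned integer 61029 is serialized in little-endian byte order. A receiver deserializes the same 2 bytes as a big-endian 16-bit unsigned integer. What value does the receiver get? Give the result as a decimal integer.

61029 in 16-bit hexadecimal is 0xEE65.
Stored little-endian, the bytes at ascending addresses are 65 EE.
Read back as big-endian, the last byte is least significant, giving 0x65EE.
0x65EE = 26094.

26094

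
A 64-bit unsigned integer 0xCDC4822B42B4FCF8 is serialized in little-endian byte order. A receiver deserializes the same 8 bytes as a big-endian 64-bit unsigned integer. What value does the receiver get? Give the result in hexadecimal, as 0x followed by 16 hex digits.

Stored little-endian, the bytes at ascending addresses are F8 FC B4 42 2B 82 C4 CD.
Read back as big-endian, the last byte is least significant, giving 0xF8FCB4422B82C4CD.

0xF8FCB4422B82C4CD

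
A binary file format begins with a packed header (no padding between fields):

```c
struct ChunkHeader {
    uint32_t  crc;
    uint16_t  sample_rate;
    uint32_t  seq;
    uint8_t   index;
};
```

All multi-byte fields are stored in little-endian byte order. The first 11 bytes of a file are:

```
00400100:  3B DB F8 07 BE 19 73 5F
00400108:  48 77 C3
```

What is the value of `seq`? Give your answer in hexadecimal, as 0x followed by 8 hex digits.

`seq` follows `crc` (4 B), `sample_rate` (2 B), so it starts at offset 4 + 2 = 6 and occupies 4 bytes.
Bytes at offsets 6..9: 73 5F 48 77.
Little-endian stores the least-significant byte at the lowest address.
Reassemble most-significant byte first: 77 48 5F 73 → 0x77485F73.

0x77485F73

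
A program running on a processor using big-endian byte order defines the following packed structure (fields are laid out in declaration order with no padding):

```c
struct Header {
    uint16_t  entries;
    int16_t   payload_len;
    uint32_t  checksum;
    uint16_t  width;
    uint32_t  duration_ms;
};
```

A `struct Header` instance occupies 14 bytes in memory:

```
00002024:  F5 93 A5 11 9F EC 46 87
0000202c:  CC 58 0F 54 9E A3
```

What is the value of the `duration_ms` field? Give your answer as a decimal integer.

257203875

`duration_ms` follows `entries` (2 B), `payload_len` (2 B), `checksum` (4 B), `width` (2 B), so it starts at offset 2 + 2 + 4 + 2 = 10 and occupies 4 bytes.
Bytes at offsets 10..13: 0F 54 9E A3.
Big-endian: lowest address holds the most-significant byte.
The bytes are already most-significant first: 0x0F549EA3.
0x0F549EA3 = 257203875.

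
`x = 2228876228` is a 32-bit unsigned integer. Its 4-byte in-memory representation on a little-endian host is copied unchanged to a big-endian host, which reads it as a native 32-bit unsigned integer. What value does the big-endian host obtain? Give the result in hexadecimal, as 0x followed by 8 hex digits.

0xC4F3D984

2228876228 in 32-bit hexadecimal is 0x84D9F3C4.
Stored little-endian, the bytes at ascending addresses are C4 F3 D9 84.
Read back as big-endian, the last byte is least significant, giving 0xC4F3D984.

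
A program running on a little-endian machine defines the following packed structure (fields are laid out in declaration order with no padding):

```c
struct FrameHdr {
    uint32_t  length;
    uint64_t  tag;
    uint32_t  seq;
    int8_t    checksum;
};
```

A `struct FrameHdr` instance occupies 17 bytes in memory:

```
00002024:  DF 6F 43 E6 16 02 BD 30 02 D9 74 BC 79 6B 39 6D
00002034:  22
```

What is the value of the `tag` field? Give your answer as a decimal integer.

`tag` follows `length` (4 bytes), so it starts at byte offset 4 and occupies 8 bytes.
Bytes at offsets 4..11: 16 02 BD 30 02 D9 74 BC.
Little-endian stores the least-significant byte at the lowest address.
Reassemble most-significant byte first: BC 74 D9 02 30 BD 02 16 → 0xBC74D90230BD0216.
0xBC74D90230BD0216 = 13579717379859743254.

13579717379859743254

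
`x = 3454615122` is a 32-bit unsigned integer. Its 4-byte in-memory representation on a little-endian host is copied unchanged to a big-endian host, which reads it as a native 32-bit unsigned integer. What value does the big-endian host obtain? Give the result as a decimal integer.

1379854797

3454615122 in 32-bit hexadecimal is 0xCDE93E52.
Stored little-endian, the bytes at ascending addresses are 52 3E E9 CD.
Read back as big-endian, the last byte is least significant, giving 0x523EE9CD.
0x523EE9CD = 1379854797.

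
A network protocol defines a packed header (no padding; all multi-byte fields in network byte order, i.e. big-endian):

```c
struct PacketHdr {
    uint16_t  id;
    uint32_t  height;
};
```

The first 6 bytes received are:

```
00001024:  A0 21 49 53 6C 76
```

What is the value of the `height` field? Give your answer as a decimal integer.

`height` follows `id` (2 bytes), so it starts at byte offset 2 and occupies 4 bytes.
Bytes at offsets 2..5: 49 53 6C 76.
Big-endian: lowest address holds the most-significant byte.
The bytes are already most-significant first: 0x49536C76.
0x49536C76 = 1230204022.

1230204022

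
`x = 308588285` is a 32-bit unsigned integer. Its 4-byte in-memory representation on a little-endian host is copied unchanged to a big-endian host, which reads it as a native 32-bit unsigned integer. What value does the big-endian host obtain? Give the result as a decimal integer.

4256064530

308588285 in 32-bit hexadecimal is 0x1264AEFD.
Stored little-endian, the bytes at ascending addresses are FD AE 64 12.
Read back as big-endian, the last byte is least significant, giving 0xFDAE6412.
0xFDAE6412 = 4256064530.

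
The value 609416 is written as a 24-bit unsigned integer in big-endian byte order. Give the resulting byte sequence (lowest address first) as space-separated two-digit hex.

09 4C 88

609416 in hexadecimal, padded to 24 bits, is 0x094C88.
Split into bytes (most-significant first): 09 4C 88.
Big-endian: lowest address holds the most-significant byte.
So the memory order matches the most-significant-first order: 09 4C 88.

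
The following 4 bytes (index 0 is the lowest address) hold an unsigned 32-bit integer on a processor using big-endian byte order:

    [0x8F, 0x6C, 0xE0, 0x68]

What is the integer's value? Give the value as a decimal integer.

In big-endian order the high byte comes first in memory.
The bytes are already most-significant first: 0x8F6CE068.
0x8F6CE068 = 2406277224.

2406277224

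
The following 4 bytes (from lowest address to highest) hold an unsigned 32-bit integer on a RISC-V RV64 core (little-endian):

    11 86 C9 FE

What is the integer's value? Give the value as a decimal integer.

4274619921

Little-endian: lowest address holds the least-significant byte.
Reassemble most-significant byte first: FE C9 86 11 → 0xFEC98611.
0xFEC98611 = 4274619921.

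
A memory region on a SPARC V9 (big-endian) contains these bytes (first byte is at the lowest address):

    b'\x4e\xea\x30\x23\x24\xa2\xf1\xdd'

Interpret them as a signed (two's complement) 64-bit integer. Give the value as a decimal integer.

Big-endian stores the most-significant byte at the lowest address.
The bytes are already most-significant first: 0x4EEA302324A2F1DD.
0x4EEA302324A2F1DD = 5686410407005319645.

5686410407005319645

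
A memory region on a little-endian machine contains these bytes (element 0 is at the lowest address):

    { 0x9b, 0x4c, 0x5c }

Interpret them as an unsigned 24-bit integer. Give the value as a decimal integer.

6048923

Little-endian: lowest address holds the least-significant byte.
Reassemble most-significant byte first: 5C 4C 9B → 0x5C4C9B.
0x5C4C9B = 6048923.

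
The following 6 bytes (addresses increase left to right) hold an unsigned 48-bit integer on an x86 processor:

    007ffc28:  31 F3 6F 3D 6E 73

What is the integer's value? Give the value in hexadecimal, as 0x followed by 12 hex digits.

0x736E3D6FF331

Little-endian: lowest address holds the least-significant byte.
Reassemble most-significant byte first: 73 6E 3D 6F F3 31 → 0x736E3D6FF331.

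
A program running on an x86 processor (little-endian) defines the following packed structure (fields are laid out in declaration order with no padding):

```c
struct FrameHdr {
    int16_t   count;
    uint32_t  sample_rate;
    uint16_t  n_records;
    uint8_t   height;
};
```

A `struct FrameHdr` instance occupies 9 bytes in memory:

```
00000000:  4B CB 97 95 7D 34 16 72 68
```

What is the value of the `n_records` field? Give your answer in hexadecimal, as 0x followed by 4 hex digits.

0x7216

`n_records` follows `count` (2 B), `sample_rate` (4 B), so it starts at offset 2 + 4 = 6 and occupies 2 bytes.
Bytes at offsets 6..7: 16 72.
Little-endian stores the least-significant byte at the lowest address.
Reassemble most-significant byte first: 72 16 → 0x7216.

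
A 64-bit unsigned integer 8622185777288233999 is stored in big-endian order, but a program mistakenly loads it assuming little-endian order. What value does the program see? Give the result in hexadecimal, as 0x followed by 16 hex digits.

8622185777288233999 in 64-bit hexadecimal is 0x77A828483AB0C40F.
Stored big-endian, the bytes at ascending addresses are 77 A8 28 48 3A B0 C4 0F.
Read back as little-endian, the first byte is least significant, giving 0x0FC4B03A4828A877.

0x0FC4B03A4828A877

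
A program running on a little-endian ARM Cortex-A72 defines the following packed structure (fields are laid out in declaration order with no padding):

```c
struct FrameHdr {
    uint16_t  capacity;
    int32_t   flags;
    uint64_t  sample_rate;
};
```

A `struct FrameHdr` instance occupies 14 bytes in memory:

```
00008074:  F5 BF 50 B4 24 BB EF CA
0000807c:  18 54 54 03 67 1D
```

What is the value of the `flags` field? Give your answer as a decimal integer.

-1155222448

`flags` follows `capacity` (2 bytes), so it starts at byte offset 2 and occupies 4 bytes.
Bytes at offsets 2..5: 50 B4 24 BB.
Little-endian: lowest address holds the least-significant byte.
Reassemble most-significant byte first: BB 24 B4 50 → 0xBB24B450.
Top bit is set, so as a signed 32-bit value this is 0xBB24B450 − 2^32 = -1155222448.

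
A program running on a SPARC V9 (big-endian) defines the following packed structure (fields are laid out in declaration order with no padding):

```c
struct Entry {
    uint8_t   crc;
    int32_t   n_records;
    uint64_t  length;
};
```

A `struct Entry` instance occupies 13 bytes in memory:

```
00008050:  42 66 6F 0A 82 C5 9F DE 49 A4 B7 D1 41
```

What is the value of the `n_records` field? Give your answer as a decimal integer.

`n_records` follows `crc` (1 byte), so it starts at byte offset 1 and occupies 4 bytes.
Bytes at offsets 1..4: 66 6F 0A 82.
Big-endian stores the most-significant byte at the lowest address.
The bytes are already most-significant first: 0x666F0A82.
0x666F0A82 = 1718553218.

1718553218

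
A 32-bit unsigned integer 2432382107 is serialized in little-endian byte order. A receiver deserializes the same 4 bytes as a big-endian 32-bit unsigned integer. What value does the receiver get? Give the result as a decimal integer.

2432382107 in 32-bit hexadecimal is 0x90FB349B.
Stored little-endian, the bytes at ascending addresses are 9B 34 FB 90.
Read back as big-endian, the last byte is least significant, giving 0x9B34FB90.
0x9B34FB90 = 2603940752.

2603940752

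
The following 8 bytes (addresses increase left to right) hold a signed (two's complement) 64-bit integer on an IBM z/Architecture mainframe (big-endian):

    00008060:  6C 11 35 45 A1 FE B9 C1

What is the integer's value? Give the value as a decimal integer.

Big-endian stores the most-significant byte at the lowest address.
The bytes are already most-significant first: 0x6C113545A1FEB9C1.
0x6C113545A1FEB9C1 = 7787063803887139265.

7787063803887139265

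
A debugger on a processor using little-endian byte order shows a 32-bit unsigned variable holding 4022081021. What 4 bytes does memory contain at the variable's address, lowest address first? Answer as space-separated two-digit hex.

FD 15 BC EF

4022081021 in hexadecimal, padded to 32 bits, is 0xEFBC15FD.
Split into bytes (most-significant first): EF BC 15 FD.
In little-endian order the low byte comes first in memory.
So at ascending addresses the bytes are FD 15 BC EF.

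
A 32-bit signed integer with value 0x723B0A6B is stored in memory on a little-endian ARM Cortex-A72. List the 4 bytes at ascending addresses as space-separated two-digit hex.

6B 0A 3B 72

Split into bytes (most-significant first): 72 3B 0A 6B.
Little-endian stores the least-significant byte at the lowest address.
So at ascending addresses the bytes are 6B 0A 3B 72.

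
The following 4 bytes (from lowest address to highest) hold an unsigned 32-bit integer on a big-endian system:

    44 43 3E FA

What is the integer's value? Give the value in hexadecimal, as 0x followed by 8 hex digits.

0x44433EFA

Big-endian stores the most-significant byte at the lowest address.
The bytes are already most-significant first: 0x44433EFA.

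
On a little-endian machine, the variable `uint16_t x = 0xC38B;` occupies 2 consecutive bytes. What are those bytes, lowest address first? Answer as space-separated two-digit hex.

Split into bytes (most-significant first): C3 8B.
Little-endian stores the least-significant byte at the lowest address.
So at ascending addresses the bytes are 8B C3.

8B C3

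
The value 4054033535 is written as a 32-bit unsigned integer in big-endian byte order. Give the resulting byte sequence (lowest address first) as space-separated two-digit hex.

F1 A3 A4 7F

4054033535 in hexadecimal, padded to 32 bits, is 0xF1A3A47F.
Split into bytes (most-significant first): F1 A3 A4 7F.
Big-endian: lowest address holds the most-significant byte.
So the memory order matches the most-significant-first order: F1 A3 A4 7F.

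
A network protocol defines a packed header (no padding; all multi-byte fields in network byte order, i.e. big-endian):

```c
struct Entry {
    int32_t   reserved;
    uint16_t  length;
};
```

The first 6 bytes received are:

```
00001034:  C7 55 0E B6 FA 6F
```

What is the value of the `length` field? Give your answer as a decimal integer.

64111

`length` follows `reserved` (4 bytes), so it starts at byte offset 4 and occupies 2 bytes.
Bytes at offsets 4..5: FA 6F.
In big-endian order the high byte comes first in memory.
The bytes are already most-significant first: 0xFA6F.
0xFA6F = 64111.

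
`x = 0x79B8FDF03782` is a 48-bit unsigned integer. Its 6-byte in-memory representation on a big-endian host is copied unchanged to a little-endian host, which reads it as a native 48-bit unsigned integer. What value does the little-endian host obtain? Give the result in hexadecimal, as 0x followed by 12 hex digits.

0x8237F0FDB879

Stored big-endian, the bytes at ascending addresses are 79 B8 FD F0 37 82.
Read back as little-endian, the first byte is least significant, giving 0x8237F0FDB879.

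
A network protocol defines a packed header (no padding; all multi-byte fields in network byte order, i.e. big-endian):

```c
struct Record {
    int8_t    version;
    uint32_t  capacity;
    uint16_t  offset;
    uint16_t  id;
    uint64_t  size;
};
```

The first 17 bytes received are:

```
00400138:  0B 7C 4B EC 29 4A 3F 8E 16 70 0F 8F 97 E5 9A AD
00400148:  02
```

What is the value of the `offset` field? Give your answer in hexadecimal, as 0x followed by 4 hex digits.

0x4A3F

`offset` follows `version` (1 B), `capacity` (4 B), so it starts at offset 1 + 4 = 5 and occupies 2 bytes.
Bytes at offsets 5..6: 4A 3F.
Big-endian stores the most-significant byte at the lowest address.
The bytes are already most-significant first: 0x4A3F.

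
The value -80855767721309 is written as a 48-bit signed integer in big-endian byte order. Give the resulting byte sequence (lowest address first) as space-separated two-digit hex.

Two's complement of -80855767721309 in 48 bits: 80855767721309 = 0x4989B350255D; invert → 0xB6764CAFDAA2; add 1 → 0xB6764CAFDAA3.
Split into bytes (most-significant first): B6 76 4C AF DA A3.
Big-endian: lowest address holds the most-significant byte.
So the memory order matches the most-significant-first order: B6 76 4C AF DA A3.

B6 76 4C AF DA A3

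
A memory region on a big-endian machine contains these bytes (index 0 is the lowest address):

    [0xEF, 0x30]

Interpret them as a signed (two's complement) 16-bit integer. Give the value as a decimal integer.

In big-endian order the high byte comes first in memory.
The bytes are already most-significant first: 0xEF30.
Top bit is set, so as a signed 16-bit value this is 0xEF30 − 2^16 = -4304.

-4304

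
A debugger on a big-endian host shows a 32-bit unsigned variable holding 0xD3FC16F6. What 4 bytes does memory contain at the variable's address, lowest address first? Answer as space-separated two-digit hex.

Split into bytes (most-significant first): D3 FC 16 F6.
Big-endian: lowest address holds the most-significant byte.
So the memory order matches the most-significant-first order: D3 FC 16 F6.

D3 FC 16 F6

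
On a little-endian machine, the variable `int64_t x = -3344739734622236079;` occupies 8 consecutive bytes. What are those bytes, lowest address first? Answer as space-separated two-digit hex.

Two's complement of -3344739734622236079 in 64 bits: 3344739734622236079 = 0x2E6AE711444AEDAF; invert → 0xD19518EEBBB51250; add 1 → 0xD19518EEBBB51251.
Split into bytes (most-significant first): D1 95 18 EE BB B5 12 51.
Little-endian stores the least-significant byte at the lowest address.
So at ascending addresses the bytes are 51 12 B5 BB EE 18 95 D1.

51 12 B5 BB EE 18 95 D1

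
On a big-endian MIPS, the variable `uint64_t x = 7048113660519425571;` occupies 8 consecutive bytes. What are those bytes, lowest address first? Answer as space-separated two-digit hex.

61 CF EE 08 1F D6 A6 23

7048113660519425571 in hexadecimal, padded to 64 bits, is 0x61CFEE081FD6A623.
Split into bytes (most-significant first): 61 CF EE 08 1F D6 A6 23.
Big-endian: lowest address holds the most-significant byte.
So the memory order matches the most-significant-first order: 61 CF EE 08 1F D6 A6 23.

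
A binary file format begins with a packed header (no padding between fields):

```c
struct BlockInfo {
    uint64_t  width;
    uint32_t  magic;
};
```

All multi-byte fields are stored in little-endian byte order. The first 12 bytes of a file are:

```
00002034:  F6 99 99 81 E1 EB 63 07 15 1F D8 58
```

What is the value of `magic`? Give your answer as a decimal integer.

`magic` follows `width` (8 bytes), so it starts at byte offset 8 and occupies 4 bytes.
Bytes at offsets 8..11: 15 1F D8 58.
In little-endian order the low byte comes first in memory.
Reassemble most-significant byte first: 58 D8 1F 15 → 0x58D81F15.
0x58D81F15 = 1490558741.

1490558741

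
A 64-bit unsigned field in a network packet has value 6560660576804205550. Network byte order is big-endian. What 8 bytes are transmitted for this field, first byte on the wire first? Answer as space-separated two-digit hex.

5B 0C 26 08 E4 52 F3 EE

6560660576804205550 in hexadecimal, padded to 64 bits, is 0x5B0C2608E452F3EE.
Split into bytes (most-significant first): 5B 0C 26 08 E4 52 F3 EE.
In big-endian order the high byte comes first in memory.
So the memory order matches the most-significant-first order: 5B 0C 26 08 E4 52 F3 EE.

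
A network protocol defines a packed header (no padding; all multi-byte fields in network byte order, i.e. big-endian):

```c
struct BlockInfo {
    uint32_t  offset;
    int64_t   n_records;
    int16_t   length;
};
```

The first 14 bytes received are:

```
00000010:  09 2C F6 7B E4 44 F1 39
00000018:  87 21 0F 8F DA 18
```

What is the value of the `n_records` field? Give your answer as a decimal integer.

`n_records` follows `offset` (4 bytes), so it starts at byte offset 4 and occupies 8 bytes.
Bytes at offsets 4..11: E4 44 F1 39 87 21 0F 8F.
Big-endian: lowest address holds the most-significant byte.
The bytes are already most-significant first: 0xE444F13987210F8F.
Top bit is set, so as a signed 64-bit value this is 0xE444F13987210F8F − 2^64 = -1998207105263136881.

-1998207105263136881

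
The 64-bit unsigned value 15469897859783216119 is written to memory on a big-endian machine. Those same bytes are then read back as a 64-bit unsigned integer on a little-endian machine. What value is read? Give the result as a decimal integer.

15469897859783216119 in 64-bit hexadecimal is 0xD6B01E23F3F44BF7.
Stored big-endian, the bytes at ascending addresses are D6 B0 1E 23 F3 F4 4B F7.
Read back as little-endian, the first byte is least significant, giving 0xF74BF4F3231EB0D6.
0xF74BF4F3231EB0D6 = 17819605675724943574.

17819605675724943574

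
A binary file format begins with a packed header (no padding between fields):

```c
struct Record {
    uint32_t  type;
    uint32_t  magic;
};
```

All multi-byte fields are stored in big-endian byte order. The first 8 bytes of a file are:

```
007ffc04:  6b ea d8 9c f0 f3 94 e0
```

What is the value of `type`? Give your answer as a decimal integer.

1810552988

`type` is the first field, at byte offset 0, occupying 4 bytes.
Bytes at offsets 0..3: 6B EA D8 9C.
Big-endian stores the most-significant byte at the lowest address.
The bytes are already most-significant first: 0x6BEAD89C.
0x6BEAD89C = 1810552988.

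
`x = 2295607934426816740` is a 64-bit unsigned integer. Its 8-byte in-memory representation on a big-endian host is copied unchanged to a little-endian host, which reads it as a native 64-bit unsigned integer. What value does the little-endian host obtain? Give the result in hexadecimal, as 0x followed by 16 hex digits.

0xE42014F340A3DB1F

2295607934426816740 in 64-bit hexadecimal is 0x1FDBA340F31420E4.
Stored big-endian, the bytes at ascending addresses are 1F DB A3 40 F3 14 20 E4.
Read back as little-endian, the first byte is least significant, giving 0xE42014F340A3DB1F.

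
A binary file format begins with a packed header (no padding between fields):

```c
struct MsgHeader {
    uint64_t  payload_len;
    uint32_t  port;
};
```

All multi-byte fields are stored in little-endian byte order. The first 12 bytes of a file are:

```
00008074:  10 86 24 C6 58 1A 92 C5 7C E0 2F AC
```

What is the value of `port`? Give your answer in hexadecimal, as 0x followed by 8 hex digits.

0xAC2FE07C

`port` follows `payload_len` (8 bytes), so it starts at byte offset 8 and occupies 4 bytes.
Bytes at offsets 8..11: 7C E0 2F AC.
In little-endian order the low byte comes first in memory.
Reassemble most-significant byte first: AC 2F E0 7C → 0xAC2FE07C.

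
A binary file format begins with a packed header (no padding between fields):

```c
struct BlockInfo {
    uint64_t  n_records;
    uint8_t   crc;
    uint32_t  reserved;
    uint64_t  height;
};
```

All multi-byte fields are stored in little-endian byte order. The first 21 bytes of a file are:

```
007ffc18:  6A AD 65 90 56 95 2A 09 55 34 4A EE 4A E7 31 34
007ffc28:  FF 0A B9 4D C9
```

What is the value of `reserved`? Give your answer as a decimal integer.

1257130548

`reserved` follows `n_records` (8 B), `crc` (1 B), so it starts at offset 8 + 1 = 9 and occupies 4 bytes.
Bytes at offsets 9..12: 34 4A EE 4A.
Little-endian stores the least-significant byte at the lowest address.
Reassemble most-significant byte first: 4A EE 4A 34 → 0x4AEE4A34.
0x4AEE4A34 = 1257130548.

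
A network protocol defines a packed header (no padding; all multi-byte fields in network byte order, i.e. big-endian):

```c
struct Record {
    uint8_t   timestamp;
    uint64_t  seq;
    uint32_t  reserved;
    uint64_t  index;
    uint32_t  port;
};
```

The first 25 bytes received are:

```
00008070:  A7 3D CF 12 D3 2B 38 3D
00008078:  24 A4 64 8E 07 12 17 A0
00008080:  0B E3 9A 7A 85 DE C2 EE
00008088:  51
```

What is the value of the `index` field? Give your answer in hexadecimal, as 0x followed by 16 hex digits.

`index` follows `timestamp` (1 B), `seq` (8 B), `reserved` (4 B), so it starts at offset 1 + 8 + 4 = 13 and occupies 8 bytes.
Bytes at offsets 13..20: 12 17 A0 0B E3 9A 7A 85.
Big-endian: lowest address holds the most-significant byte.
The bytes are already most-significant first: 0x1217A00BE39A7A85.

0x1217A00BE39A7A85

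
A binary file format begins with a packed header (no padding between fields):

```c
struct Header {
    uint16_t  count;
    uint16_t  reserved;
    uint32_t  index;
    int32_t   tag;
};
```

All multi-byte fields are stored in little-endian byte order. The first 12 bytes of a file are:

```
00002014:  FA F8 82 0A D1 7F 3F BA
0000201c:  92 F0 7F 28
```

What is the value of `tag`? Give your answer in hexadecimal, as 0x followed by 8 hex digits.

`tag` follows `count` (2 B), `reserved` (2 B), `index` (4 B), so it starts at offset 2 + 2 + 4 = 8 and occupies 4 bytes.
Bytes at offsets 8..11: 92 F0 7F 28.
In little-endian order the low byte comes first in memory.
Reassemble most-significant byte first: 28 7F F0 92 → 0x287FF092.

0x287FF092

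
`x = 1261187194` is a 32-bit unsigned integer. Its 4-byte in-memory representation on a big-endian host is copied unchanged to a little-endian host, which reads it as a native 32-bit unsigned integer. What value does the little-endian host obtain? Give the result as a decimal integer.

1261187194 in 32-bit hexadecimal is 0x4B2C307A.
Stored big-endian, the bytes at ascending addresses are 4B 2C 30 7A.
Read back as little-endian, the first byte is least significant, giving 0x7A302C4B.
0x7A302C4B = 2049977419.

2049977419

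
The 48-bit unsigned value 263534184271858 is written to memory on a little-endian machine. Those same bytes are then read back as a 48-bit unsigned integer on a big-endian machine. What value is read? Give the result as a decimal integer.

263534184271858 in 48-bit hexadecimal is 0xEFAED5708FF2.
Stored little-endian, the bytes at ascending addresses are F2 8F 70 D5 AE EF.
Read back as big-endian, the last byte is least significant, giving 0xF28F70D5AEEF.
0xF28F70D5AEEF = 266697887297263.

266697887297263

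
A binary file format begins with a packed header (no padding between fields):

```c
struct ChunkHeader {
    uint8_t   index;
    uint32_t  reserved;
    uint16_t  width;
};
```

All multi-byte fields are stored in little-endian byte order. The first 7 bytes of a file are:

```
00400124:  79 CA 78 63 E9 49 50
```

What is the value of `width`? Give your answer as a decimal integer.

`width` follows `index` (1 B), `reserved` (4 B), so it starts at offset 1 + 4 = 5 and occupies 2 bytes.
Bytes at offsets 5..6: 49 50.
In little-endian order the low byte comes first in memory.
Reassemble most-significant byte first: 50 49 → 0x5049.
0x5049 = 20553.

20553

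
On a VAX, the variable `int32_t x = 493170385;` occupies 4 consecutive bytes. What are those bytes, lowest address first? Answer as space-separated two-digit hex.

D1 2E 65 1D

493170385 in hexadecimal, padded to 32 bits, is 0x1D652ED1.
Split into bytes (most-significant first): 1D 65 2E D1.
In little-endian order the low byte comes first in memory.
So at ascending addresses the bytes are D1 2E 65 1D.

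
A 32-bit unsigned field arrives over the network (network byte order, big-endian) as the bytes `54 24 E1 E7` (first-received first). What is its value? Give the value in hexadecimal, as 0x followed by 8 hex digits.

0x5424E1E7

In big-endian order the high byte comes first in memory.
The bytes are already most-significant first: 0x5424E1E7.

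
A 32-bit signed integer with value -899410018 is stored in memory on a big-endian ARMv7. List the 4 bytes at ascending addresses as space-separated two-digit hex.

CA 64 17 9E

Two's complement of -899410018 in 32 bits: 899410018 = 0x359BE862; invert → 0xCA64179D; add 1 → 0xCA64179E.
Split into bytes (most-significant first): CA 64 17 9E.
In big-endian order the high byte comes first in memory.
So the memory order matches the most-significant-first order: CA 64 17 9E.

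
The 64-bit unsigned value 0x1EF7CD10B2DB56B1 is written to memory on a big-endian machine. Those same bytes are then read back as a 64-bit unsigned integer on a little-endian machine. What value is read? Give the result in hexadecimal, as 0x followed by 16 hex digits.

0xB156DBB210CDF71E

Stored big-endian, the bytes at ascending addresses are 1E F7 CD 10 B2 DB 56 B1.
Read back as little-endian, the first byte is least significant, giving 0xB156DBB210CDF71E.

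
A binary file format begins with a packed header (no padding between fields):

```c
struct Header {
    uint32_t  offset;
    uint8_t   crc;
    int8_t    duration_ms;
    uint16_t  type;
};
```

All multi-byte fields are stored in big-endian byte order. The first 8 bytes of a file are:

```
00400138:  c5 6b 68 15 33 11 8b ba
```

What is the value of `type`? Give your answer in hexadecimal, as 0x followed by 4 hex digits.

`type` follows `offset` (4 B), `crc` (1 B), `duration_ms` (1 B), so it starts at offset 4 + 1 + 1 = 6 and occupies 2 bytes.
Bytes at offsets 6..7: 8B BA.
In big-endian order the high byte comes first in memory.
The bytes are already most-significant first: 0x8BBA.

0x8BBA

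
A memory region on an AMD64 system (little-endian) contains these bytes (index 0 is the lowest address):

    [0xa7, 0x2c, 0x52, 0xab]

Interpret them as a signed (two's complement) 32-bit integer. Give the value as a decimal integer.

Little-endian: lowest address holds the least-significant byte.
Reassemble most-significant byte first: AB 52 2C A7 → 0xAB522CA7.
Top bit is set, so as a signed 32-bit value this is 0xAB522CA7 − 2^32 = -1420677977.

-1420677977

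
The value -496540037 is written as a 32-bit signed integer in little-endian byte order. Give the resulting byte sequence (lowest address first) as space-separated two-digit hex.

Two's complement of -496540037 in 32 bits: 496540037 = 0x1D989985; invert → 0xE267667A; add 1 → 0xE267667B.
Split into bytes (most-significant first): E2 67 66 7B.
In little-endian order the low byte comes first in memory.
So at ascending addresses the bytes are 7B 66 67 E2.

7B 66 67 E2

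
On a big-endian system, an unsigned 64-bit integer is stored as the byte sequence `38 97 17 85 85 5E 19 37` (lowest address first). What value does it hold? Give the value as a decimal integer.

Big-endian: lowest address holds the most-significant byte.
The bytes are already most-significant first: 0x38971785855E1937.
0x38971785855E1937 = 4077753849842899255.

4077753849842899255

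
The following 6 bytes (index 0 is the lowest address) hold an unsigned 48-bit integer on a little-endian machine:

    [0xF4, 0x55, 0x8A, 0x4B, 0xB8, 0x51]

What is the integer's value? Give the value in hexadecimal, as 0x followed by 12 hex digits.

0x51B84B8A55F4

Little-endian: lowest address holds the least-significant byte.
Reassemble most-significant byte first: 51 B8 4B 8A 55 F4 → 0x51B84B8A55F4.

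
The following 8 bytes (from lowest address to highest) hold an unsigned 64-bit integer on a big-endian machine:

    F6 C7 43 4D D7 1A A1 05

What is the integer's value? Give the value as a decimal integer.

17782255655296082181

Big-endian: lowest address holds the most-significant byte.
The bytes are already most-significant first: 0xF6C7434DD71AA105.
0xF6C7434DD71AA105 = 17782255655296082181.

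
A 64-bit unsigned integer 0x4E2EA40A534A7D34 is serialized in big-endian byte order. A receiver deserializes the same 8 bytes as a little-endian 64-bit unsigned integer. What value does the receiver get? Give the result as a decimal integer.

Stored big-endian, the bytes at ascending addresses are 4E 2E A4 0A 53 4A 7D 34.
Read back as little-endian, the first byte is least significant, giving 0x347D4A530AA42E4E.
0x347D4A530AA42E4E = 3782260982582357582.

3782260982582357582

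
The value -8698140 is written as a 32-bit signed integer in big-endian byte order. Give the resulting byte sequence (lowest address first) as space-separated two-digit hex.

FF 7B 46 E4

Two's complement of -8698140 in 32 bits: 8698140 = 0x0084B91C; invert → 0xFF7B46E3; add 1 → 0xFF7B46E4.
Split into bytes (most-significant first): FF 7B 46 E4.
In big-endian order the high byte comes first in memory.
So the memory order matches the most-significant-first order: FF 7B 46 E4.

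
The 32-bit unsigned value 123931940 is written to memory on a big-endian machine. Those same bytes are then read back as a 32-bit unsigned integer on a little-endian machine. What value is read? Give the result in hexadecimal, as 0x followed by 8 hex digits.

123931940 in 32-bit hexadecimal is 0x07630D24.
Stored big-endian, the bytes at ascending addresses are 07 63 0D 24.
Read back as little-endian, the first byte is least significant, giving 0x240D6307.

0x240D6307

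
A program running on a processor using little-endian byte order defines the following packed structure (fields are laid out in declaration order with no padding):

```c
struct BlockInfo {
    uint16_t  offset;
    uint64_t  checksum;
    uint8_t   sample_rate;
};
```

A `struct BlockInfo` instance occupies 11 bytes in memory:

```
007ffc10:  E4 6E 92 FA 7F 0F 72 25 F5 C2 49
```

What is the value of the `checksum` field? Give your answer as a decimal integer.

`checksum` follows `offset` (2 bytes), so it starts at byte offset 2 and occupies 8 bytes.
Bytes at offsets 2..9: 92 FA 7F 0F 72 25 F5 C2.
Little-endian stores the least-significant byte at the lowest address.
Reassemble most-significant byte first: C2 F5 25 72 0F 7F FA 92 → 0xC2F525720F7FFA92.
0xC2F525720F7FFA92 = 14048175784468675218.

14048175784468675218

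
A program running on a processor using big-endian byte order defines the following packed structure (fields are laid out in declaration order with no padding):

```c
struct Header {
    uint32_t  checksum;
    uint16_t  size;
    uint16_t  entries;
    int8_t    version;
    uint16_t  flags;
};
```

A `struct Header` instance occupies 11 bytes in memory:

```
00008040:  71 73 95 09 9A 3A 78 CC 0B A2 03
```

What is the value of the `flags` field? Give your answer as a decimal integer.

`flags` follows `checksum` (4 B), `size` (2 B), `entries` (2 B), `version` (1 B), so it starts at offset 4 + 2 + 2 + 1 = 9 and occupies 2 bytes.
Bytes at offsets 9..10: A2 03.
Big-endian stores the most-significant byte at the lowest address.
The bytes are already most-significant first: 0xA203.
0xA203 = 41475.

41475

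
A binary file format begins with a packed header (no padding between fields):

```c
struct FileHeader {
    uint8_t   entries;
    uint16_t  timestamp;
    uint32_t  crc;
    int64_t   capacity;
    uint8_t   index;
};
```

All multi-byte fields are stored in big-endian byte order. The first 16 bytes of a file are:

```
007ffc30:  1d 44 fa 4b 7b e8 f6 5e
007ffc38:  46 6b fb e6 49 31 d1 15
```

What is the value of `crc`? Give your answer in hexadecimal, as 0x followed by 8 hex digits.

`crc` follows `entries` (1 B), `timestamp` (2 B), so it starts at offset 1 + 2 = 3 and occupies 4 bytes.
Bytes at offsets 3..6: 4B 7B E8 F6.
In big-endian order the high byte comes first in memory.
The bytes are already most-significant first: 0x4B7BE8F6.

0x4B7BE8F6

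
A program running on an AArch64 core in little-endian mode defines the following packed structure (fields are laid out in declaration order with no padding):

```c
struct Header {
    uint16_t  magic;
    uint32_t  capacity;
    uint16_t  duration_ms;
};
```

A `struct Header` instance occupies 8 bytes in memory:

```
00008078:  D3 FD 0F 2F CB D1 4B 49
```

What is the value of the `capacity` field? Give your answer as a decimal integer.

`capacity` follows `magic` (2 bytes), so it starts at byte offset 2 and occupies 4 bytes.
Bytes at offsets 2..5: 0F 2F CB D1.
Little-endian: lowest address holds the least-significant byte.
Reassemble most-significant byte first: D1 CB 2F 0F → 0xD1CB2F0F.
0xD1CB2F0F = 3519753999.

3519753999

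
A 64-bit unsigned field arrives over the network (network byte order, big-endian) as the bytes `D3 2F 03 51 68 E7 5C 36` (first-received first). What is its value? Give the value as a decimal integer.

15217385314095422518

Big-endian stores the most-significant byte at the lowest address.
The bytes are already most-significant first: 0xD32F035168E75C36.
0xD32F035168E75C36 = 15217385314095422518.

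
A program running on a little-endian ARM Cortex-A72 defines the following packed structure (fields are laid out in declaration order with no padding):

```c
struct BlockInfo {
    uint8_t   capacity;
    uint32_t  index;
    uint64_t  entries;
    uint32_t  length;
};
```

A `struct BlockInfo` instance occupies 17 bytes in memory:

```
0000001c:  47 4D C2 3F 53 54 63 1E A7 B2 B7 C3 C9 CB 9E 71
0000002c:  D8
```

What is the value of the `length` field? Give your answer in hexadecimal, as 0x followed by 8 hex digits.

`length` follows `capacity` (1 B), `index` (4 B), `entries` (8 B), so it starts at offset 1 + 4 + 8 = 13 and occupies 4 bytes.
Bytes at offsets 13..16: CB 9E 71 D8.
In little-endian order the low byte comes first in memory.
Reassemble most-significant byte first: D8 71 9E CB → 0xD8719ECB.

0xD8719ECB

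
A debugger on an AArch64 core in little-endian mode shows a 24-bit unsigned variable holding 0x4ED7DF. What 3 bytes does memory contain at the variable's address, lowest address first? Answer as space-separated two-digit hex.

Split into bytes (most-significant first): 4E D7 DF.
In little-endian order the low byte comes first in memory.
So at ascending addresses the bytes are DF D7 4E.

DF D7 4E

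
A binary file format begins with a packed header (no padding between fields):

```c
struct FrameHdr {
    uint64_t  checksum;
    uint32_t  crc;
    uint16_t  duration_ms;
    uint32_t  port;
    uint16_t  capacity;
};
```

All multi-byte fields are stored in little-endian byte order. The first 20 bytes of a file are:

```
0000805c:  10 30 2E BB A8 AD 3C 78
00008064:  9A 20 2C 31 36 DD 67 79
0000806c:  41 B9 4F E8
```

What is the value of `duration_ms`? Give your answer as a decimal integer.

56630

`duration_ms` follows `checksum` (8 B), `crc` (4 B), so it starts at offset 8 + 4 = 12 and occupies 2 bytes.
Bytes at offsets 12..13: 36 DD.
Little-endian stores the least-significant byte at the lowest address.
Reassemble most-significant byte first: DD 36 → 0xDD36.
0xDD36 = 56630.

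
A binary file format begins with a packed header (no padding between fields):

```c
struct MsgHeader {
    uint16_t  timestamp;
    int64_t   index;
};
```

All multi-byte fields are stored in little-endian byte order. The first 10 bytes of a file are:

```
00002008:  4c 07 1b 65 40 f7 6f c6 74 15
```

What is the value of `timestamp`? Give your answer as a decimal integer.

`timestamp` is the first field, at byte offset 0, occupying 2 bytes.
Bytes at offsets 0..1: 4C 07.
In little-endian order the low byte comes first in memory.
Reassemble most-significant byte first: 07 4C → 0x074C.
0x074C = 1868.

1868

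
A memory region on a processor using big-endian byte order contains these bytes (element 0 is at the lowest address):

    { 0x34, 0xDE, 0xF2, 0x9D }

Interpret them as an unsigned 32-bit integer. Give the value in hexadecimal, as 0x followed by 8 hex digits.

0x34DEF29D

Big-endian stores the most-significant byte at the lowest address.
The bytes are already most-significant first: 0x34DEF29D.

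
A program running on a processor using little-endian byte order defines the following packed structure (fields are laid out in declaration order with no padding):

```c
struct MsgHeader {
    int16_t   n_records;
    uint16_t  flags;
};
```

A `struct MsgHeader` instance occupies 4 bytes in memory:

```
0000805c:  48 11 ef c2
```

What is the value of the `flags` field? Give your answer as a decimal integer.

`flags` follows `n_records` (2 bytes), so it starts at byte offset 2 and occupies 2 bytes.
Bytes at offsets 2..3: EF C2.
In little-endian order the low byte comes first in memory.
Reassemble most-significant byte first: C2 EF → 0xC2EF.
0xC2EF = 49903.

49903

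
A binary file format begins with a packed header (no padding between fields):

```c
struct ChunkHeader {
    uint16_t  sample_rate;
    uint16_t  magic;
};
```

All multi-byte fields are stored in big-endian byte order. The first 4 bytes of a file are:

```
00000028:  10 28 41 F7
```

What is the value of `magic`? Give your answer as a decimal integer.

16887

`magic` follows `sample_rate` (2 bytes), so it starts at byte offset 2 and occupies 2 bytes.
Bytes at offsets 2..3: 41 F7.
Big-endian: lowest address holds the most-significant byte.
The bytes are already most-significant first: 0x41F7.
0x41F7 = 16887.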